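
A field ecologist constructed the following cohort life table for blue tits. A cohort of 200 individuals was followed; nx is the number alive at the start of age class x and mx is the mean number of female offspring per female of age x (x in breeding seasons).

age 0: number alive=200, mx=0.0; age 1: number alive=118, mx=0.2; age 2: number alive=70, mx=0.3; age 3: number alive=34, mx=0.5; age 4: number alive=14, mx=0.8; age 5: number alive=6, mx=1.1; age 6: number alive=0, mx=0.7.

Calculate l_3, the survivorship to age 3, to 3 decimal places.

0.170

l_3 = n_3/n_0 = 34/200 = 0.17 → 0.170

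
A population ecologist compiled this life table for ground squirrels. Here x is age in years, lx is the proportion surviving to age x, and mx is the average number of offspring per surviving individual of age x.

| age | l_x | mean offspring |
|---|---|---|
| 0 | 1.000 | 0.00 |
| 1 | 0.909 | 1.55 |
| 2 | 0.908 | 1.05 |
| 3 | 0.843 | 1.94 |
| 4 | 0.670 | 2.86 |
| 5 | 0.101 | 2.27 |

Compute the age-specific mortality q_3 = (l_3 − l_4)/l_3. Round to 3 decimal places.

0.205

q_3 = (l_3 − l_4) / l_3 = (0.843 − 0.67) / 0.843
     = 0.173 / 0.843 = 0.205219… → 0.205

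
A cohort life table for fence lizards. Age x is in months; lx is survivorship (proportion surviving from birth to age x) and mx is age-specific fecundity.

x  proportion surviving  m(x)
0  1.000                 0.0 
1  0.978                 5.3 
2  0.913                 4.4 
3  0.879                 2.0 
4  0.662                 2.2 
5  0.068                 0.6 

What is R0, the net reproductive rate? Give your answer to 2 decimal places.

lx·mx by age: 0, 5.1834, 4.0172, 1.758, 1.4564, 0.0408
R0 = Σ lx·mx = 12.4558 → 12.46

12.46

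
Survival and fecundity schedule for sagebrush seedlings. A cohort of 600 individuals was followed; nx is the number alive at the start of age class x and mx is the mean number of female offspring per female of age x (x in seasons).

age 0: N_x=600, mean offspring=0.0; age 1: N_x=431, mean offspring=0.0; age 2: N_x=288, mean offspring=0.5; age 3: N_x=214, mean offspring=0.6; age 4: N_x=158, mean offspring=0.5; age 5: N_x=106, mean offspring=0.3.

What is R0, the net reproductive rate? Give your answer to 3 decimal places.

lx = nx/n0 = nx/600: 1, 0.71833…, 0.48, 0.35667…, 0.26333…, 0.17667…
lx·mx by age: 0, 0, 0.24, 0.214…, 0.131667…, 0.053…
R0 = Σ lx·mx = 0.638667… → 0.639

0.639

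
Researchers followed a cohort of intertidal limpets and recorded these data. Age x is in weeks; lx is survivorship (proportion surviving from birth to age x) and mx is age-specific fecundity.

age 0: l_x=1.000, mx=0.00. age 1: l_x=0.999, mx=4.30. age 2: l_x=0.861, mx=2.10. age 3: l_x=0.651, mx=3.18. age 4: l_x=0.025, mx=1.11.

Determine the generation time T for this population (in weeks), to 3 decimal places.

1.735

lx·mx: 0, 4.2957, 1.8081, 2.07018, 0.02775 → R0 = 8.20173
x·lx·mx: 0, 4.2957, 3.6162, 6.21054, 0.111 → Σ = 14.23344
T = 14.23344 / 8.20173 = 1.735419… → 1.735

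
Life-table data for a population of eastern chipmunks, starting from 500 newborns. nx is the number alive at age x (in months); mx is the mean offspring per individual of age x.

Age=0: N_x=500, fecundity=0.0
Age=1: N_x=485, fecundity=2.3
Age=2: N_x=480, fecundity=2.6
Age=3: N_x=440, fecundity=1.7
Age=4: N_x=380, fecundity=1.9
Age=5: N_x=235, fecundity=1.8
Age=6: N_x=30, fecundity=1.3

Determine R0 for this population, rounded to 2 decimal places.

8.59

lx = nx/n0 = nx/500: 1, 0.97, 0.96, 0.88, 0.76, 0.47, 0.06
lx·mx by age: 0, 2.231, 2.496, 1.496, 1.444, 0.846, 0.078
R0 = Σ lx·mx = 8.591 → 8.59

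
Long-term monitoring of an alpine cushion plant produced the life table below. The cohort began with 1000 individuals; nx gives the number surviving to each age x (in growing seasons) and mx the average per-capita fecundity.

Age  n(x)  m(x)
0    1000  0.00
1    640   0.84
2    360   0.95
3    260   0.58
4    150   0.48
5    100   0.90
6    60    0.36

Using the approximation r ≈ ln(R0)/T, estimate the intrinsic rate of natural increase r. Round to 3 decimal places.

lx = nx/n0 = nx/1000: 1, 0.64, 0.36, 0.26, 0.15, 0.1, 0.06
R0 = Σ lx·mx = 0 + 0.5376 + 0.342 + 0.1508 + 0.072 + 0.09 + 0.0216 = 1.214
Σ x·lx·mx = 2.5416; T = 2.5416/1.214 = 2.09357…
r ≈ ln(R0)/T = ln(1.214)/2.09357… = 0.09263… → 0.093

0.093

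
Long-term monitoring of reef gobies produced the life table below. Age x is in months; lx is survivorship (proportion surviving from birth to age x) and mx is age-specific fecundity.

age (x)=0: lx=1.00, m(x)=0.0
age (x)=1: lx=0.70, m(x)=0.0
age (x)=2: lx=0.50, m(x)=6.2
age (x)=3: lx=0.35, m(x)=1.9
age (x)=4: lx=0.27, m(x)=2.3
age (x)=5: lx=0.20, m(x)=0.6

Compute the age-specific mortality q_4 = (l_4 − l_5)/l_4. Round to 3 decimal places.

0.259

q_4 = (l_4 − l_5) / l_4 = (0.27 − 0.2) / 0.27
     = 0.07 / 0.27 = 0.259259… → 0.259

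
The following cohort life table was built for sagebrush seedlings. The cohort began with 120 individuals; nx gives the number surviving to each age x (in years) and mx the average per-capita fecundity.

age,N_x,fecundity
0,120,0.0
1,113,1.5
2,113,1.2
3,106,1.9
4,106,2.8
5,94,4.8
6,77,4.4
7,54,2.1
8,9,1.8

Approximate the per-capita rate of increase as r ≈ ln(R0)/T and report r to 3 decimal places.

0.617

lx = nx/n0 = nx/120: 1, 0.94167…, 0.94167…, 0.88333…, 0.88333…, 0.78333…, 0.64167…, 0.45, 0.075
R0 = Σ lx·mx = 0 + 1.4125… + 1.13… + 1.67833… + 2.47333… + 3.76… + 2.82333… + 0.945 + 0.135 = 14.3575…
Σ x·lx·mx = 62.035833…; T = 62.035833…/14.3575… = 4.3208…
r ≈ ln(R0)/T = ln(14.3575…)/4.3208… = 0.61662… → 0.617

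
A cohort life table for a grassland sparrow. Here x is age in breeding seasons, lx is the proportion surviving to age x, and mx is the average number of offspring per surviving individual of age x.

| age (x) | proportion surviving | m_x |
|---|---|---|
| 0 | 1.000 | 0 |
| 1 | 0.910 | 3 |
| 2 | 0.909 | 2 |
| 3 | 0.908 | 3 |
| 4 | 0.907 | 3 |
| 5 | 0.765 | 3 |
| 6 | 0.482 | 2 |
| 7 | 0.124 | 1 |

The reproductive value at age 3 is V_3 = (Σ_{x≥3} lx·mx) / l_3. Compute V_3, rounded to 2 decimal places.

9.72

lx·mx for x ≥ 3: 2.724, 2.721, 2.295, 0.964, 0.124 → sum = 8.828
V_3 = 8.828 / l_3 = 8.828 / 0.908 = 9.722467… → 9.72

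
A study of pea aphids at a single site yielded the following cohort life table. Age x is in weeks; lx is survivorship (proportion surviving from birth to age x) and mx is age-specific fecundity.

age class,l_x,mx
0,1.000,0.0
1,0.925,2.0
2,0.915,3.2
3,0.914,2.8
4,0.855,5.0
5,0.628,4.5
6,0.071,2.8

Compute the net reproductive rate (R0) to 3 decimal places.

lx·mx by age: 0, 1.85, 2.928, 2.5592, 4.275, 2.826, 0.1988
R0 = Σ lx·mx = 14.637 → 14.637

14.637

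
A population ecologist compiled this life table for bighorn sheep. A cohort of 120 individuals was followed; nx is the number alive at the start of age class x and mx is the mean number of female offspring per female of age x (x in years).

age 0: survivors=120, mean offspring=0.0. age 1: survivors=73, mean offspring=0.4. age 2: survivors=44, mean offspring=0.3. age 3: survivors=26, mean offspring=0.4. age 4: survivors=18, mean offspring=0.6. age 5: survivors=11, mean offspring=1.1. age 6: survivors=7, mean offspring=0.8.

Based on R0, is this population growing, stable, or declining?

declining

lx = nx/n0 = nx/120: 1, 0.60833…, 0.36667…, 0.21667…, 0.15, 0.09167…, 0.05833…
R0 = Σ lx·mx = 0 + 0.243333… + 0.11… + 0.086667… + 0.09 + 0.100833… + 0.046667… = 0.6775…
R0 < 1, so the population is declining.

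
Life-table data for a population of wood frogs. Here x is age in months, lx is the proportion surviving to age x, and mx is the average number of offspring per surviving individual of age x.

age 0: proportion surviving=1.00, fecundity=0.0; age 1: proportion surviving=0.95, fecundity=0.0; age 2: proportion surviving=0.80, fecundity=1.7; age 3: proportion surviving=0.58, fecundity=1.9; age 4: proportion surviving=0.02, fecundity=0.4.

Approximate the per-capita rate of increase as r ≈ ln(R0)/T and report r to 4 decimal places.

R0 = Σ lx·mx = 0 + 0 + 1.36 + 1.102 + 0.008 = 2.47
Σ x·lx·mx = 6.058; T = 6.058/2.47 = 2.45263…
r ≈ ln(R0)/T = ln(2.47)/2.45263… = 0.368673… → 0.3687

0.3687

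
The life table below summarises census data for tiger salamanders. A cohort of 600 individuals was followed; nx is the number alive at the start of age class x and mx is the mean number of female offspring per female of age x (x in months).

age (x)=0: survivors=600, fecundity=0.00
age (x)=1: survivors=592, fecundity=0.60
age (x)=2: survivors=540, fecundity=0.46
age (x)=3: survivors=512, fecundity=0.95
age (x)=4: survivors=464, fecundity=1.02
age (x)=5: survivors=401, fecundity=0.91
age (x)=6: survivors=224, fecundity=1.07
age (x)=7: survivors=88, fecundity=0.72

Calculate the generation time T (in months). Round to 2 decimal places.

lx = nx/n0 = nx/600: 1, 0.98667…, 0.9, 0.85333…, 0.77333…, 0.66833…, 0.37333…, 0.14667…
lx·mx: 0, 0.592…, 0.414, 0.810667…, 0.7888…, 0.608183…, 0.399467…, 0.1056… → R0 = 3.718717…
x·lx·mx: 0, 0.592…, 0.828, 2.432…, 3.1552…, 3.040917…, 2.3968…, 0.7392… → Σ = 13.184117…
T = 13.184117… / 3.718717… = 3.54534… → 3.55

3.55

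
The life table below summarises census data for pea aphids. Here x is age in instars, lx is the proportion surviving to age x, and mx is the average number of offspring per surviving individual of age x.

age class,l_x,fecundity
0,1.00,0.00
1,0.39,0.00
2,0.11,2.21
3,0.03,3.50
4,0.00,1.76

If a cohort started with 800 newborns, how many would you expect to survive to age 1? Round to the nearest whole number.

Expected survivors = N0 · l_1 = 800 × 0.39 = 312 → 312

312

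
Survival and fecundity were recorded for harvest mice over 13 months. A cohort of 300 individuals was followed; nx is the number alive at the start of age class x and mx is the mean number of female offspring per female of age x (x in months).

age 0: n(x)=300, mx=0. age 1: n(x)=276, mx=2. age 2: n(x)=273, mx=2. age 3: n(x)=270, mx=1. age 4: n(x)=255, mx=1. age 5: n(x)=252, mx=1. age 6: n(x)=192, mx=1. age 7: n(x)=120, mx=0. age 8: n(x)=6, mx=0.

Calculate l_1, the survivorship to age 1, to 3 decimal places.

0.920

l_1 = n_1/n_0 = 276/300 = 0.92 → 0.920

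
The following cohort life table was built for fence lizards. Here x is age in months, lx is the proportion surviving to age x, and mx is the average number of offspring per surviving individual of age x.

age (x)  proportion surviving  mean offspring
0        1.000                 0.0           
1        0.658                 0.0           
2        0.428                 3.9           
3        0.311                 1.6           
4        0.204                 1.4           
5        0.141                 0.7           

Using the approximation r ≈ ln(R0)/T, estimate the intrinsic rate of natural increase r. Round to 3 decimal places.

R0 = Σ lx·mx = 0 + 0 + 1.6692 + 0.4976 + 0.2856 + 0.0987 = 2.5511
Σ x·lx·mx = 6.4671; T = 6.4671/2.5511 = 2.53502…
r ≈ ln(R0)/T = ln(2.5511)/2.53502… = 0.36943… → 0.369

0.369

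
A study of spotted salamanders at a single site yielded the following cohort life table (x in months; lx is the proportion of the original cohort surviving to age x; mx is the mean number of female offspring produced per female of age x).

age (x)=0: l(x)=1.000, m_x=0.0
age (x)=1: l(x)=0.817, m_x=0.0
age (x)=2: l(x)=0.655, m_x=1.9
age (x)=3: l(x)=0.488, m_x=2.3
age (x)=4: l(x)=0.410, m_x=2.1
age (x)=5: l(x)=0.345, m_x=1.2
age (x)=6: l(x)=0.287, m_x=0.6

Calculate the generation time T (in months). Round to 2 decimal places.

lx·mx: 0, 0, 1.2445, 1.1224, 0.861, 0.414, 0.1722 → R0 = 3.8141
x·lx·mx: 0, 0, 2.489, 3.3672, 3.444, 2.07, 1.0332 → Σ = 12.4034
T = 12.4034 / 3.8141 = 3.251986… → 3.25

3.25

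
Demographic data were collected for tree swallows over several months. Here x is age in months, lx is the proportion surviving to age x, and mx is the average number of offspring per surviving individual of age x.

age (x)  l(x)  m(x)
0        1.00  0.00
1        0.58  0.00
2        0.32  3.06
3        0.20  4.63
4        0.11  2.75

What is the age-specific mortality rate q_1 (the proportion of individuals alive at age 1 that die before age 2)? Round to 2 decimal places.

q_1 = (l_1 − l_2) / l_1 = (0.58 − 0.32) / 0.58
     = 0.26 / 0.58 = 0.448276… → 0.45

0.45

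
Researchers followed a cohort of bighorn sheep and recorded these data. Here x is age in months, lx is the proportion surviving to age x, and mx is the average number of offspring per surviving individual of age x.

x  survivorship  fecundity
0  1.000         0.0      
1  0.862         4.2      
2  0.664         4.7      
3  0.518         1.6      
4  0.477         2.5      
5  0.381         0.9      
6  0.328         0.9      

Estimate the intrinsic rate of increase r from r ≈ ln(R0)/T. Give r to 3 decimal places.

1.022

R0 = Σ lx·mx = 0 + 3.6204 + 3.1208 + 0.8288 + 1.1925 + 0.3429 + 0.2952 = 9.4006
Σ x·lx·mx = 20.6041; T = 20.6041/9.4006 = 2.19179…
r ≈ ln(R0)/T = ln(9.4006)/2.19179… = 1.02235… → 1.022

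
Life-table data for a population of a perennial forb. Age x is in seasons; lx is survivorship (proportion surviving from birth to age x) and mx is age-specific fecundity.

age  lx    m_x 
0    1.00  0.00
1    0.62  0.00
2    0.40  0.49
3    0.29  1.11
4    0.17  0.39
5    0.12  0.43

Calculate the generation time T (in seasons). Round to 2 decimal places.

lx·mx: 0, 0, 0.196, 0.3219, 0.0663, 0.0516 → R0 = 0.6358
x·lx·mx: 0, 0, 0.392, 0.9657, 0.2652, 0.258 → Σ = 1.8809
T = 1.8809 / 0.6358 = 2.95832… → 2.96

2.96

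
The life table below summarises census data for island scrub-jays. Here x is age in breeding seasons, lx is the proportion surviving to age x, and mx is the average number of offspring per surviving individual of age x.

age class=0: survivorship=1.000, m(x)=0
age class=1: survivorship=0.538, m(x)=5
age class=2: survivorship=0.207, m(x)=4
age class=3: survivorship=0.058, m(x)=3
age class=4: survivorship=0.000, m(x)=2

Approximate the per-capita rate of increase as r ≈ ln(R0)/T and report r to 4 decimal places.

0.9906

R0 = Σ lx·mx = 0 + 2.69 + 0.828 + 0.174 + 0 = 3.692
Σ x·lx·mx = 4.868; T = 4.868/3.692 = 1.31853…
r ≈ ln(R0)/T = ln(3.692)/1.31853… = 0.990627… → 0.9906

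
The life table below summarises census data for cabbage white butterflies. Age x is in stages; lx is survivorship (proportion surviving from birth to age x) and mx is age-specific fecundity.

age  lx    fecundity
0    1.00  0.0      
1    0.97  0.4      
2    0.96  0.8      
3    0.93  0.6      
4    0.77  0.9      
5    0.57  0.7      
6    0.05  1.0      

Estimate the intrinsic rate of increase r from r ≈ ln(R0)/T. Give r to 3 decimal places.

0.346

R0 = Σ lx·mx = 0 + 0.388 + 0.768 + 0.558 + 0.693 + 0.399 + 0.05 = 2.856
Σ x·lx·mx = 8.665; T = 8.665/2.856 = 3.03396…
r ≈ ln(R0)/T = ln(2.856)/3.03396… = 0.34589… → 0.346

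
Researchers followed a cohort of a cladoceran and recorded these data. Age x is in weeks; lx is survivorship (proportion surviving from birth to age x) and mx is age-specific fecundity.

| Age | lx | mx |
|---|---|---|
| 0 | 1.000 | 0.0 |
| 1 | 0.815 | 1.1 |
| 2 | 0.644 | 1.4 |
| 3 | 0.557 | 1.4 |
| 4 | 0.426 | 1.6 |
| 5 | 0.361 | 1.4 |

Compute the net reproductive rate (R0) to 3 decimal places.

lx·mx by age: 0, 0.8965, 0.9016, 0.7798, 0.6816, 0.5054
R0 = Σ lx·mx = 3.7649 → 3.765

3.765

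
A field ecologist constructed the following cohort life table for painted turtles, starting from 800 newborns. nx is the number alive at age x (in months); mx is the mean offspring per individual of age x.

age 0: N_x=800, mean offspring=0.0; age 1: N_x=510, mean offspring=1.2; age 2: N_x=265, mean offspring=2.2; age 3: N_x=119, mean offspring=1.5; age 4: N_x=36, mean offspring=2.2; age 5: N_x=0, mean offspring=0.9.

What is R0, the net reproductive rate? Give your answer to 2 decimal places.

1.82

lx = nx/n0 = nx/800: 1, 0.6375, 0.33125, 0.14875, 0.045, 0
lx·mx by age: 0, 0.765, 0.72875, 0.223125, 0.099, 0
R0 = Σ lx·mx = 1.815875 → 1.82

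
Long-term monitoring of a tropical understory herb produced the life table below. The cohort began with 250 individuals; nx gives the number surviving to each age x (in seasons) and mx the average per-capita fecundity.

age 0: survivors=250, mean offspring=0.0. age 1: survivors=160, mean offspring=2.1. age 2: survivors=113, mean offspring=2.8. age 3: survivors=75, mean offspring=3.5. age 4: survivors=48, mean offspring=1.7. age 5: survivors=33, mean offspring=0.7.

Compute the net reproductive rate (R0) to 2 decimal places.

4.08

lx = nx/n0 = nx/250: 1, 0.64, 0.452, 0.3, 0.192, 0.132
lx·mx by age: 0, 1.344, 1.2656, 1.05, 0.3264, 0.0924
R0 = Σ lx·mx = 4.0784 → 4.08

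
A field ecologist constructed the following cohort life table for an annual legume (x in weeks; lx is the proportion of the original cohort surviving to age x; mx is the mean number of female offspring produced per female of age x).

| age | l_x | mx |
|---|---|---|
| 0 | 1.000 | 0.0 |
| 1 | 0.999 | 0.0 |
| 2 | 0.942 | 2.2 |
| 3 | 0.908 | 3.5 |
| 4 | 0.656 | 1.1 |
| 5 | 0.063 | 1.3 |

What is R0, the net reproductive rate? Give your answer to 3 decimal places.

6.054

lx·mx by age: 0, 0, 2.0724, 3.178, 0.7216, 0.0819
R0 = Σ lx·mx = 6.0539 → 6.054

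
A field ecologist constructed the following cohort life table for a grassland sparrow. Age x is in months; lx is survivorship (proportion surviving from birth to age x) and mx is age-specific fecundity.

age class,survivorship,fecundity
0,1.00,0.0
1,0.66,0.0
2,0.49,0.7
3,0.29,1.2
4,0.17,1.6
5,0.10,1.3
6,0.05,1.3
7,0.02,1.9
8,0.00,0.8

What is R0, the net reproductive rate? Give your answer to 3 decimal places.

1.196

lx·mx by age: 0, 0, 0.343, 0.348, 0.272, 0.13, 0.065, 0.038, 0
R0 = Σ lx·mx = 1.196 → 1.196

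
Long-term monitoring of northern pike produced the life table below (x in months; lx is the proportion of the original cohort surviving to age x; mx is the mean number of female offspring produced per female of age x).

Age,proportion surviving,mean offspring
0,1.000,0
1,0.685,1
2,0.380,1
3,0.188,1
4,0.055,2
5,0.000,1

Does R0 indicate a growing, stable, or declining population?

growing

R0 = Σ lx·mx = 0 + 0.685 + 0.38 + 0.188 + 0.11 + 0 = 1.363
R0 > 1, so the population is growing.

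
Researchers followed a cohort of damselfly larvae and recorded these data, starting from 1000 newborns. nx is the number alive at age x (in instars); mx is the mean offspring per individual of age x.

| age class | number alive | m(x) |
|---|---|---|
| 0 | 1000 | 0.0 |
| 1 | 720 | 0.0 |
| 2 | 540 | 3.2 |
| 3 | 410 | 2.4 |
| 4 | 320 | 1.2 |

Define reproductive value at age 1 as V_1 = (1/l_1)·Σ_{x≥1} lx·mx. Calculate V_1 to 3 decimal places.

4.300

lx = nx/n0 = nx/1000: 1, 0.72, 0.54, 0.41, 0.32
lx·mx for x ≥ 1: 0, 1.728, 0.984, 0.384 → sum = 3.096
V_1 = 3.096 / l_1 = 3.096 / 0.72 = 4.3 → 4.300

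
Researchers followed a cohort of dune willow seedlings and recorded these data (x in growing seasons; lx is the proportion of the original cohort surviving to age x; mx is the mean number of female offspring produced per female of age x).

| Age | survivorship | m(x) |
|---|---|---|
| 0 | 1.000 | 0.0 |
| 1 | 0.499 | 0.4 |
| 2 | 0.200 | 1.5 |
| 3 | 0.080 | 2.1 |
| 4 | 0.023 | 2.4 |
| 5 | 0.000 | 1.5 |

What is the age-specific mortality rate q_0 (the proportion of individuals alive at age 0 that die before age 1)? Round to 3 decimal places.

0.501

q_0 = (l_0 − l_1) / l_0 = (1 − 0.499) / 1
     = 0.501 / 1 = 0.501 → 0.501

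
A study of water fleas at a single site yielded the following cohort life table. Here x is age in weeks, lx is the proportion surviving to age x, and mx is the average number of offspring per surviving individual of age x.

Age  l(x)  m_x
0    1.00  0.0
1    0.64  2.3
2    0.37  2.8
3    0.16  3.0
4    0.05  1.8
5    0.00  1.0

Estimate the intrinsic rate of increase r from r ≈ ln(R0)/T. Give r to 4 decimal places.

R0 = Σ lx·mx = 0 + 1.472 + 1.036 + 0.48 + 0.09 + 0 = 3.078
Σ x·lx·mx = 5.344; T = 5.344/3.078 = 1.73619…
r ≈ ln(R0)/T = ln(3.078)/1.73619… = 0.647555… → 0.6476

0.6476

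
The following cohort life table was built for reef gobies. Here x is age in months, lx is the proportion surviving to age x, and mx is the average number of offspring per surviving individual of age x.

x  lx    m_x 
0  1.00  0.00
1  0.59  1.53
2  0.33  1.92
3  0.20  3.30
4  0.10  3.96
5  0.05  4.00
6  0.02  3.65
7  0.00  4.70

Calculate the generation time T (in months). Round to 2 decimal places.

lx·mx: 0, 0.9027, 0.6336, 0.66, 0.396, 0.2, 0.073, 0 → R0 = 2.8653
x·lx·mx: 0, 0.9027, 1.2672, 1.98, 1.584, 1, 0.438, 0 → Σ = 7.1719
T = 7.1719 / 2.8653 = 2.503019… → 2.50

2.50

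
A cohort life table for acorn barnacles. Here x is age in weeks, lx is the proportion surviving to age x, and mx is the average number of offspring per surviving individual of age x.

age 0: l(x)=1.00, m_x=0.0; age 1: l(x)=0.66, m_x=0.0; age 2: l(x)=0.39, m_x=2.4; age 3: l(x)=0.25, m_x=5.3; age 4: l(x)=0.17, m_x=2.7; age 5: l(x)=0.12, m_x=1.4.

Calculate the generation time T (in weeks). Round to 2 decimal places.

lx·mx: 0, 0, 0.936, 1.325, 0.459, 0.168 → R0 = 2.888
x·lx·mx: 0, 0, 1.872, 3.975, 1.836, 0.84 → Σ = 8.523
T = 8.523 / 2.888 = 2.951177… → 2.95

2.95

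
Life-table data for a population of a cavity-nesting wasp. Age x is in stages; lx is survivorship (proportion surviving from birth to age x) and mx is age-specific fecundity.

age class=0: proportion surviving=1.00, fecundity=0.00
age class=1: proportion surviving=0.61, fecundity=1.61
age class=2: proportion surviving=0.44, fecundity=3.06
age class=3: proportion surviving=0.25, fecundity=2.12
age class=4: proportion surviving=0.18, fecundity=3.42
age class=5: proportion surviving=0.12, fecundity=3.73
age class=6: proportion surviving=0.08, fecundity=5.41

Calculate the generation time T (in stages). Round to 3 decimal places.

2.885

lx·mx: 0, 0.9821, 1.3464, 0.53, 0.6156, 0.4476, 0.4328 → R0 = 4.3545
x·lx·mx: 0, 0.9821, 2.6928, 1.59, 2.4624, 2.238, 2.5968 → Σ = 12.5621
T = 12.5621 / 4.3545 = 2.884855… → 2.885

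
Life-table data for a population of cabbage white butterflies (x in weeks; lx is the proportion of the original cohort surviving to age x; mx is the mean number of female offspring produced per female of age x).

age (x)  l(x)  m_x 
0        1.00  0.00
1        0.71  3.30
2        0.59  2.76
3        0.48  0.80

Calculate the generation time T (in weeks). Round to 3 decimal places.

1.550

lx·mx: 0, 2.343, 1.6284, 0.384 → R0 = 4.3554
x·lx·mx: 0, 2.343, 3.2568, 1.152 → Σ = 6.7518
T = 6.7518 / 4.3554 = 1.550214… → 1.550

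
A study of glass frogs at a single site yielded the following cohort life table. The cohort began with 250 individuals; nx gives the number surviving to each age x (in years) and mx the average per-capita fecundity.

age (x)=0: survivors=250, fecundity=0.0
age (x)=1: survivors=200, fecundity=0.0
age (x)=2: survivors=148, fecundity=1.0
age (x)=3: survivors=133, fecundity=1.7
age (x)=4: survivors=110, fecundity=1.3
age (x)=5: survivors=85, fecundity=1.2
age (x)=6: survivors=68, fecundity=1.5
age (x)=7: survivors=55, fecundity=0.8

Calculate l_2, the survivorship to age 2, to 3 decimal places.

l_2 = n_2/n_0 = 148/250 = 0.592 → 0.592

0.592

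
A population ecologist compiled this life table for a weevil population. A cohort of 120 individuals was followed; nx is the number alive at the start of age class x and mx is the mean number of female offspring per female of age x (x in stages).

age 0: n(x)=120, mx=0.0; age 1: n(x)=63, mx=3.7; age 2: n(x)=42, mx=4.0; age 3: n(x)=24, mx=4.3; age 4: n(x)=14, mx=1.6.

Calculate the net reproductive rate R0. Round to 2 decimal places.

4.39

lx = nx/n0 = nx/120: 1, 0.525, 0.35, 0.2, 0.11667…
lx·mx by age: 0, 1.9425, 1.4, 0.86, 0.186667…
R0 = Σ lx·mx = 4.389167… → 4.39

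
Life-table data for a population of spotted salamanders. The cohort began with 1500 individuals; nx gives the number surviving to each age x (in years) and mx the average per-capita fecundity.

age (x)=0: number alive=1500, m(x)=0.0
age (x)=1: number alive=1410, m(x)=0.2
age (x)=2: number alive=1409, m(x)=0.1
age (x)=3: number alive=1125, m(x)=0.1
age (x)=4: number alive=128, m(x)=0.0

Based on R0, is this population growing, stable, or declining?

declining

lx = nx/n0 = nx/1500: 1, 0.94, 0.93933…, 0.75, 0.08533…
R0 = Σ lx·mx = 0 + 0.188 + 0.093933… + 0.075 + 0 = 0.356933…
R0 < 1, so the population is declining.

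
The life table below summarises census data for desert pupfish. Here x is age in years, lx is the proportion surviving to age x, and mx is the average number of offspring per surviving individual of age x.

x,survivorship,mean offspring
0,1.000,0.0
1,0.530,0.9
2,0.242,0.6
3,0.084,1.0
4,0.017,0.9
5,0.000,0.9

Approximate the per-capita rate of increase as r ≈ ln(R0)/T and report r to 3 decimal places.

-0.218

R0 = Σ lx·mx = 0 + 0.477 + 0.1452 + 0.084 + 0.0153 + 0 = 0.7215
Σ x·lx·mx = 1.0806; T = 1.0806/0.7215 = 1.49771…
r ≈ ln(R0)/T = ln(0.7215)/1.49771… = -0.21795… → -0.218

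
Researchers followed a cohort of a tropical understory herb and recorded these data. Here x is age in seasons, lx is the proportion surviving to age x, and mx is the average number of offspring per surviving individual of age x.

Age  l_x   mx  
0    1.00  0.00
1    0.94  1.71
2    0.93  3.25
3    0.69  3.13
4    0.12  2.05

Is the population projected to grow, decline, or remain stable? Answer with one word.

growing

R0 = Σ lx·mx = 0 + 1.6074 + 3.0225 + 2.1597 + 0.246 = 7.0356
R0 > 1, so the population is growing.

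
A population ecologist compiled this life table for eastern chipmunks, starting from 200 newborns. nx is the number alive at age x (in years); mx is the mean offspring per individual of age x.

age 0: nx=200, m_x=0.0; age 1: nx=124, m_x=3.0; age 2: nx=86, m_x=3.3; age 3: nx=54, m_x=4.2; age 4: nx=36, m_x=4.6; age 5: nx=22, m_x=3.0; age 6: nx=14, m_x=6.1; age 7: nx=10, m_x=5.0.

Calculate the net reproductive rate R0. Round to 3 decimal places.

lx = nx/n0 = nx/200: 1, 0.62, 0.43, 0.27, 0.18, 0.11, 0.07, 0.05
lx·mx by age: 0, 1.86, 1.419, 1.134, 0.828, 0.33, 0.427, 0.25
R0 = Σ lx·mx = 6.248 → 6.248

6.248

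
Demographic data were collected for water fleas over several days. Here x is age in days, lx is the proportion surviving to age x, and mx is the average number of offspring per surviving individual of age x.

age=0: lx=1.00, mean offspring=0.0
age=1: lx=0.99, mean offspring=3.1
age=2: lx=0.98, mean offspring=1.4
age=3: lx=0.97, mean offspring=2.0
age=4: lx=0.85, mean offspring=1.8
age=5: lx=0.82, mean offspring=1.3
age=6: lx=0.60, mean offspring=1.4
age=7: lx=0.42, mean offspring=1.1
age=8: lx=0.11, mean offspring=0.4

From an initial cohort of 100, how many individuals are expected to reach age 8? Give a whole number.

Expected survivors = N0 · l_8 = 100 × 0.11 = 11 → 11

11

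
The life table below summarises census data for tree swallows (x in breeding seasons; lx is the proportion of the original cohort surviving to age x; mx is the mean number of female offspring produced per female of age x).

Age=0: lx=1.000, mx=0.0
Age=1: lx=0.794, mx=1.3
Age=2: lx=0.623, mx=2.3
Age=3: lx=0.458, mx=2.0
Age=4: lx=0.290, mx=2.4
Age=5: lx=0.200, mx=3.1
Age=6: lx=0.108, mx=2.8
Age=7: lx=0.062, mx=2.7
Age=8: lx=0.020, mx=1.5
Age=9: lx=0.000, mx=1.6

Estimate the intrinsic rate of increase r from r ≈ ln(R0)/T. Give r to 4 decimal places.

0.5436

R0 = Σ lx·mx = 0 + 1.0322 + 1.4329 + 0.916 + 0.696 + 0.62 + 0.3024 + 0.1674 + 0.03 + 0 = 5.1969
Σ x·lx·mx = 15.7562; T = 15.7562/5.1969 = 3.03185…
r ≈ ln(R0)/T = ln(5.1969)/3.03185… = 0.543584… → 0.5436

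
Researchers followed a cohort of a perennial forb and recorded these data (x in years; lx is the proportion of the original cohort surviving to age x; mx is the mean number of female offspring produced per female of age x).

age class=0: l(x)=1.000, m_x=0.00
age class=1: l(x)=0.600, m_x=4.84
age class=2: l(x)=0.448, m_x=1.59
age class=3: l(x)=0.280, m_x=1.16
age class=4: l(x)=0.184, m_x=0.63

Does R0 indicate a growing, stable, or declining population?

growing

R0 = Σ lx·mx = 0 + 2.904 + 0.71232 + 0.3248 + 0.11592 = 4.05704
R0 > 1, so the population is growing.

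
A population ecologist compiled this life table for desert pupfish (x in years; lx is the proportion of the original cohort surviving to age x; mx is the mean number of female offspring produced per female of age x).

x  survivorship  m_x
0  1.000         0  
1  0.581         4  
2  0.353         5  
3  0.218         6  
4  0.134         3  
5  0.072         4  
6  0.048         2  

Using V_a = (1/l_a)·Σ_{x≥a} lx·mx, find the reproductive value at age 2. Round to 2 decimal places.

10.93

lx·mx for x ≥ 2: 1.765, 1.308, 0.402, 0.288, 0.096 → sum = 3.859
V_2 = 3.859 / l_2 = 3.859 / 0.353 = 10.932011… → 10.93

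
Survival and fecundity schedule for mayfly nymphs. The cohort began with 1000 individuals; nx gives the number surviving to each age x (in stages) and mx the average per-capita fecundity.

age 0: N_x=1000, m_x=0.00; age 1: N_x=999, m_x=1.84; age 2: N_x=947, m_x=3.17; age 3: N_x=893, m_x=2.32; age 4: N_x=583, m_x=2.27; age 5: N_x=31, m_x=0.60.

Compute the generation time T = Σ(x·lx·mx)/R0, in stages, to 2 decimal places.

lx = nx/n0 = nx/1000: 1, 0.999, 0.947, 0.893, 0.583, 0.031
lx·mx: 0, 1.83816, 3.00199, 2.07176, 1.32341, 0.0186 → R0 = 8.25392
x·lx·mx: 0, 1.83816, 6.00398, 6.21528, 5.29364, 0.093 → Σ = 19.44406
T = 19.44406 / 8.25392 = 2.355736… → 2.36

2.36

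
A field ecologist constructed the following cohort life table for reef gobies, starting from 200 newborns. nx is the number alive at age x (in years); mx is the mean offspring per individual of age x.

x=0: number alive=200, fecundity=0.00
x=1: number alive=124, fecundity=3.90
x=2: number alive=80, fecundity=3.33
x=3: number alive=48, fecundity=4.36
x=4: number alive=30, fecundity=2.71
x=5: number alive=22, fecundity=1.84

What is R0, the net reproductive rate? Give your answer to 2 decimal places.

lx = nx/n0 = nx/200: 1, 0.62, 0.4, 0.24, 0.15, 0.11
lx·mx by age: 0, 2.418, 1.332, 1.0464, 0.4065, 0.2024
R0 = Σ lx·mx = 5.4053 → 5.41

5.41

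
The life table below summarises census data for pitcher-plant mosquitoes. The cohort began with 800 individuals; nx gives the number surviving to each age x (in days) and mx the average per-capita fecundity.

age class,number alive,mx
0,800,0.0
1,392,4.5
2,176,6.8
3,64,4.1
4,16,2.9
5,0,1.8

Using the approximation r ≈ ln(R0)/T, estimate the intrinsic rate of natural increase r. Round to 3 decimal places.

0.897

lx = nx/n0 = nx/800: 1, 0.49, 0.22, 0.08, 0.02, 0
R0 = Σ lx·mx = 0 + 2.205 + 1.496 + 0.328 + 0.058 + 0 = 4.087
Σ x·lx·mx = 6.413; T = 6.413/4.087 = 1.56912…
r ≈ ln(R0)/T = ln(4.087)/1.56912… = 0.8972… → 0.897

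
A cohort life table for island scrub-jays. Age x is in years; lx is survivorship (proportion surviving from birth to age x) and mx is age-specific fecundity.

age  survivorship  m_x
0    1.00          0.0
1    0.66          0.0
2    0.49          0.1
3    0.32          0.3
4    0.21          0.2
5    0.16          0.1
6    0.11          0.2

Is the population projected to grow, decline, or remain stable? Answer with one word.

R0 = Σ lx·mx = 0 + 0 + 0.049 + 0.096 + 0.042 + 0.016 + 0.022 = 0.225
R0 < 1, so the population is declining.

declining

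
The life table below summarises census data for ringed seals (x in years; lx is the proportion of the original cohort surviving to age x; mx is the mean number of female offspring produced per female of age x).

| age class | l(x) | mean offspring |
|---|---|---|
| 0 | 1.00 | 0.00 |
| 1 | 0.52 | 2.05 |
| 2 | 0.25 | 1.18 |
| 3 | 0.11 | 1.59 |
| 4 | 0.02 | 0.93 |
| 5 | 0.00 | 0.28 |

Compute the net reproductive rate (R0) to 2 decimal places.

1.55

lx·mx by age: 0, 1.066, 0.295, 0.1749, 0.0186, 0
R0 = Σ lx·mx = 1.5545 → 1.55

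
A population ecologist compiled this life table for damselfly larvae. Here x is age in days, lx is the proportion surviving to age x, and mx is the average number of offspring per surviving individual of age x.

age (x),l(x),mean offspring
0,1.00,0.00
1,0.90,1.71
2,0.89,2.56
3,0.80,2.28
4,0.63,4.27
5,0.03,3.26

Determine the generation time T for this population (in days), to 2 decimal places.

lx·mx: 0, 1.539, 2.2784, 1.824, 2.6901, 0.0978 → R0 = 8.4293
x·lx·mx: 0, 1.539, 4.5568, 5.472, 10.7604, 0.489 → Σ = 22.8172
T = 22.8172 / 8.4293 = 2.706891… → 2.71

2.71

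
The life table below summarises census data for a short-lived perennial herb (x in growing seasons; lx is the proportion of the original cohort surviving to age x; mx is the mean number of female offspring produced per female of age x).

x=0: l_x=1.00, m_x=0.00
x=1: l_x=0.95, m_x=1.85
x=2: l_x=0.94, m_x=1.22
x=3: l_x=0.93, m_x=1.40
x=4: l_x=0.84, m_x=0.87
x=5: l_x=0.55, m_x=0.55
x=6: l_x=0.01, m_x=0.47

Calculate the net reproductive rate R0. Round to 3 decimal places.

lx·mx by age: 0, 1.7575, 1.1468, 1.302, 0.7308, 0.3025, 0.0047
R0 = Σ lx·mx = 5.2443 → 5.244

5.244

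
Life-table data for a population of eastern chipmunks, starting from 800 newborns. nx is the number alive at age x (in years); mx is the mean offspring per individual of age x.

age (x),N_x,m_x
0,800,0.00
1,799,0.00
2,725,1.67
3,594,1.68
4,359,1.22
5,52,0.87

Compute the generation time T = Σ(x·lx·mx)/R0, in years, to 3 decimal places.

lx = nx/n0 = nx/800: 1, 0.99875, 0.90625, 0.7425, 0.44875, 0.065
lx·mx: 0, 0, 1.513438…, 1.2474, 0.547475…, 0.05655 → R0 = 3.364863…
x·lx·mx: 0, 0, 3.026875…, 3.7422, 2.1899…, 0.28275 → Σ = 9.241725…
T = 9.241725… / 3.364863… = 2.746539… → 2.747

2.747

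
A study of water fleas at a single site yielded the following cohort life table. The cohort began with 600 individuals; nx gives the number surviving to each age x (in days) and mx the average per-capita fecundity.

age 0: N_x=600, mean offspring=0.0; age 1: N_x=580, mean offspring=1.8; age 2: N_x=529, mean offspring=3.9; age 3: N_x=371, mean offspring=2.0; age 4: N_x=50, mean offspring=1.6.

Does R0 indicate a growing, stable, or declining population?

growing

lx = nx/n0 = nx/600: 1, 0.96667…, 0.88167…, 0.61833…, 0.08333…
R0 = Σ lx·mx = 0 + 1.74… + 3.4385… + 1.236667… + 0.133333… = 6.5485…
R0 > 1, so the population is growing.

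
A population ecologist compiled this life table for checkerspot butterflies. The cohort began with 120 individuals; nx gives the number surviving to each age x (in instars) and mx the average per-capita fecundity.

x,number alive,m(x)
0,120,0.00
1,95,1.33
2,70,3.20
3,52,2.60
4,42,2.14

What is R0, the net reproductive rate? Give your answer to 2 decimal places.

lx = nx/n0 = nx/120: 1, 0.79167…, 0.58333…, 0.43333…, 0.35
lx·mx by age: 0, 1.052917…, 1.866667…, 1.126667…, 0.749
R0 = Σ lx·mx = 4.79525… → 4.80

4.80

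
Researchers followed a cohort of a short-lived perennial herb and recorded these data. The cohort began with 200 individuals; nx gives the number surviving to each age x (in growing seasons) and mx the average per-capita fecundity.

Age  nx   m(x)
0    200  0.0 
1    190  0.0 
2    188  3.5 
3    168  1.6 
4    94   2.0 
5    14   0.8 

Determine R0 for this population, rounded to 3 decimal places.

lx = nx/n0 = nx/200: 1, 0.95, 0.94, 0.84, 0.47, 0.07
lx·mx by age: 0, 0, 3.29, 1.344, 0.94, 0.056
R0 = Σ lx·mx = 5.63 → 5.630

5.630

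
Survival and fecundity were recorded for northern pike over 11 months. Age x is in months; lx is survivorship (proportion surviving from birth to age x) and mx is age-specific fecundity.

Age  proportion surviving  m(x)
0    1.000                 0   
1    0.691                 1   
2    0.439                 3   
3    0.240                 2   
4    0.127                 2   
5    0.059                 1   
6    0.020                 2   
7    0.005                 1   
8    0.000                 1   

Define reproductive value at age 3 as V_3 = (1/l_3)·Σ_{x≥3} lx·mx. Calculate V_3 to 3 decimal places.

lx·mx for x ≥ 3: 0.48, 0.254, 0.059, 0.04, 0.005, 0 → sum = 0.838
V_3 = 0.838 / l_3 = 0.838 / 0.24 = 3.491667… → 3.492

3.492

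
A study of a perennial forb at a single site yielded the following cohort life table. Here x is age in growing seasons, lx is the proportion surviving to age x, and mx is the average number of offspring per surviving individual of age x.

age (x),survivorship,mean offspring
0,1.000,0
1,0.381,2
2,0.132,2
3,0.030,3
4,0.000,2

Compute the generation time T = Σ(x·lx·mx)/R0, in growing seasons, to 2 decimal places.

1.40

lx·mx: 0, 0.762, 0.264, 0.09, 0 → R0 = 1.116
x·lx·mx: 0, 0.762, 0.528, 0.27, 0 → Σ = 1.56
T = 1.56 / 1.116 = 1.397849… → 1.40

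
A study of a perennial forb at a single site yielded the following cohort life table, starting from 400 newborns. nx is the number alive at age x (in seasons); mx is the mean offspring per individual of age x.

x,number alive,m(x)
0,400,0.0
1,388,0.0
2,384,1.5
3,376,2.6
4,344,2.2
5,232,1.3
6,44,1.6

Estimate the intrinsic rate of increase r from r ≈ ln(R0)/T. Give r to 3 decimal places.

lx = nx/n0 = nx/400: 1, 0.97, 0.96, 0.94, 0.86, 0.58, 0.11
R0 = Σ lx·mx = 0 + 0 + 1.44 + 2.444 + 1.892 + 0.754 + 0.176 = 6.706
Σ x·lx·mx = 22.606; T = 22.606/6.706 = 3.37101…
r ≈ ln(R0)/T = ln(6.706)/3.37101… = 0.56452… → 0.565

0.565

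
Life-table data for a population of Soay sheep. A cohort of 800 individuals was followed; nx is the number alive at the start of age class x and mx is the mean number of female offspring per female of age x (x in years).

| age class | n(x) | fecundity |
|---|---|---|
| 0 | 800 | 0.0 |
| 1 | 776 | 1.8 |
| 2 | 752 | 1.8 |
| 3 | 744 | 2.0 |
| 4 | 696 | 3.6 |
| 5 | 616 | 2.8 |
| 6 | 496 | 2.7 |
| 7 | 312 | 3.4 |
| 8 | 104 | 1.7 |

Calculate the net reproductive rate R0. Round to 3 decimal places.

lx = nx/n0 = nx/800: 1, 0.97, 0.94, 0.93, 0.87, 0.77, 0.62, 0.39, 0.13
lx·mx by age: 0, 1.746, 1.692, 1.86, 3.132, 2.156, 1.674, 1.326, 0.221
R0 = Σ lx·mx = 13.807 → 13.807

13.807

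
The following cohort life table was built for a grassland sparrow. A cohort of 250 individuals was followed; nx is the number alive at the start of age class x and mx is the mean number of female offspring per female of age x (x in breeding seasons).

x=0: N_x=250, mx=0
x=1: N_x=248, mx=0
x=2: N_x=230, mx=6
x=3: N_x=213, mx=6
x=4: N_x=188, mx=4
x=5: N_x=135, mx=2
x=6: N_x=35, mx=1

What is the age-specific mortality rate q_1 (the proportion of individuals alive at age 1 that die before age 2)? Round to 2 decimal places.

0.07

lx = nx/n0 = nx/250: 1, 0.992, 0.92, 0.852, 0.752, 0.54, 0.14
q_1 = (l_1 − l_2) / l_1 = (0.992 − 0.92) / 0.992
     = 0.072 / 0.992 = 0.072581… → 0.07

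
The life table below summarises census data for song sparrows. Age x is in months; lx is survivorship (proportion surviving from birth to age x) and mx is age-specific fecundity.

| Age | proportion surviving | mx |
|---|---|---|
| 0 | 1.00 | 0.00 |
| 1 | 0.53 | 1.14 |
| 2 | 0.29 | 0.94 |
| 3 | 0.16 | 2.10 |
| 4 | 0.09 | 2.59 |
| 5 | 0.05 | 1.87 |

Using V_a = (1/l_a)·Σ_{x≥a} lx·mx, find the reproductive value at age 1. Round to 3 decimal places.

lx·mx for x ≥ 1: 0.6042, 0.2726, 0.336, 0.2331, 0.0935 → sum = 1.5394
V_1 = 1.5394 / l_1 = 1.5394 / 0.53 = 2.904528… → 2.905

2.905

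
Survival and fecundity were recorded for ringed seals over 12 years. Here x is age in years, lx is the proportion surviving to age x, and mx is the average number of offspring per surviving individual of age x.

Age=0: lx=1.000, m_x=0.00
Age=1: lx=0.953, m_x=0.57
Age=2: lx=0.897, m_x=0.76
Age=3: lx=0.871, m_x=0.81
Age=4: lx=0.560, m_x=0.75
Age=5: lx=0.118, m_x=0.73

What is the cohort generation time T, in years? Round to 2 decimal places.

2.52

lx·mx: 0, 0.54321, 0.68172, 0.70551, 0.42, 0.08614 → R0 = 2.43658
x·lx·mx: 0, 0.54321, 1.36344, 2.11653, 1.68, 0.4307 → Σ = 6.13388
T = 6.13388 / 2.43658 = 2.517414… → 2.52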